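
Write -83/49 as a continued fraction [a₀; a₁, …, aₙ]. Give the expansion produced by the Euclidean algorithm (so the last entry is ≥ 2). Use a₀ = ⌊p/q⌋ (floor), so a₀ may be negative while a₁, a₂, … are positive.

[-2; 3, 3, 1, 3]

-83 = -2×49 + 15
49 = 3×15 + 4
15 = 3×4 + 3
4 = 1×3 + 1
3 = 3×1 + 0  (stop)
So -83/49 = [-2; 3, 3, 1, 3].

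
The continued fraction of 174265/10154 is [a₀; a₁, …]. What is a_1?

6

174265 = 17·10154 + 1647   →  a_0 = 17
10154 = 6·1647 + 272   →  a_1 = 6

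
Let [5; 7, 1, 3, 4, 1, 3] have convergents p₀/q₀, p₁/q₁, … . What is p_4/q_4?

677/132

Using pₖ = aₖpₖ₋₁ + pₖ₋₂, qₖ = aₖqₖ₋₁ + qₖ₋₂ (with p₋₁=1, p₋₂=0, q₋₁=0, q₋₂=1):
  k=0: a=5, p=5, q=1
  k=1: a=7, p=36, q=7
  k=2: a=1, p=41, q=8
  k=3: a=3, p=159, q=31
  k=4: a=4, p=677, q=132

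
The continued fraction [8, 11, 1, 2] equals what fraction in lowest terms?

283/35

Fold from the inside: start with 2/1.
  1 + 1/2 = 3/2
  11 + 2/3 = 35/3
  8 + 3/35 = 283/35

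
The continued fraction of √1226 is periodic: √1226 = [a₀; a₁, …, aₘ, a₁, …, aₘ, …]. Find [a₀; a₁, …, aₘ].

[35; 70]

a₀ = ⌊√1226⌋ = 35.
With m₀=0, d₀=1 and mₖ₊₁ = dₖaₖ − mₖ, dₖ₊₁ = (n − mₖ₊₁²)/dₖ, aₖ₊₁ = ⌊(a₀+mₖ₊₁)/dₖ₊₁⌋:
  k=1: m=35, d=1, a=70
d=1 and a=2a₀=70 at k=1, so the next step gives (m, d) = (35, 1) again — its k=1 value — and the period has length 1.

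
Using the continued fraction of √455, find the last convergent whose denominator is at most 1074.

8191/384

√455 = [21; 3, 42, …] (period length 2).
Convergents:
  p_0/q_0 = 21/1
  p_1/q_1 = 64/3
  p_2/q_2 = 2709/127
  p_3/q_3 = 8191/384
  p_4/q_4 = 346731/16255
q_3 = 384 ≤ 1074 < 16255 = q_4, so the answer is 8191/384.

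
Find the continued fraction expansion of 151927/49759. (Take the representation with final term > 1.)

[3; 18, 1, 3, 2, 15, 19]

151927 = 3×49759 + 2650
49759 = 18×2650 + 2059
2650 = 1×2059 + 591
2059 = 3×591 + 286
591 = 2×286 + 19
286 = 15×19 + 1
19 = 19×1 + 0  (stop)
So 151927/49759 = [3; 18, 1, 3, 2, 15, 19].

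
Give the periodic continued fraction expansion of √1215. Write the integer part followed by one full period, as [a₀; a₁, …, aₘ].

[34; 1, 5, 1, 68]

a₀ = ⌊√1215⌋ = 34.
With m₀=0, d₀=1 and mₖ₊₁ = dₖaₖ − mₖ, dₖ₊₁ = (n − mₖ₊₁²)/dₖ, aₖ₊₁ = ⌊(a₀+mₖ₊₁)/dₖ₊₁⌋:
  k=1: m=34, d=59, a=1
  k=2: m=25, d=10, a=5
  k=3: m=25, d=59, a=1
  k=4: m=34, d=1, a=68
d=1 and a=2a₀=68 at k=4, so the next step gives (m, d) = (34, 59) again — its k=1 value — and the period has length 4.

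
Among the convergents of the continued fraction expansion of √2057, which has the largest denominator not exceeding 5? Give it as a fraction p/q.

√2057 = [45; 2, 1, 4, 1, 2, 90, …] (period length 6).
Convergents:
  p_0/q_0 = 45/1
  p_1/q_1 = 91/2
  p_2/q_2 = 136/3
  p_3/q_3 = 635/14
q_2 = 3 ≤ 5 < 14 = q_3, so the answer is 136/3.

136/3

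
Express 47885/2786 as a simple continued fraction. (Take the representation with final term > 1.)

47885 = 17·2786 + 523
2786 = 5·523 + 171
523 = 3·171 + 10
171 = 17·10 + 1
10 = 10·1 + 0  (stop)
So 47885/2786 = [17; 5, 3, 17, 10].

[17; 5, 3, 17, 10]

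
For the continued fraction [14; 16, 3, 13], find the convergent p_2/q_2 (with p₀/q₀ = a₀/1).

689/49

Using pₖ = aₖpₖ₋₁ + pₖ₋₂, qₖ = aₖqₖ₋₁ + qₖ₋₂ (with p₋₁=1, p₋₂=0, q₋₁=0, q₋₂=1):
  k=0: a=14, p=14, q=1
  k=1: a=16, p=225, q=16
  k=2: a=3, p=689, q=49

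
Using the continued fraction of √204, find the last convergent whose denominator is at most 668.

4999/350

√204 = [14; 3, 1, 1, 6, 1, 1, 3, 28, …] (period length 8).
Convergents:
  p_0/q_0 = 14/1
  p_1/q_1 = 43/3
  p_2/q_2 = 57/4
  p_3/q_3 = 100/7
  p_4/q_4 = 657/46
  p_5/q_5 = 757/53
  p_6/q_6 = 1414/99
  p_7/q_7 = 4999/350
  p_8/q_8 = 141386/9899
q_7 = 350 ≤ 668 < 9899 = q_8, so the answer is 4999/350.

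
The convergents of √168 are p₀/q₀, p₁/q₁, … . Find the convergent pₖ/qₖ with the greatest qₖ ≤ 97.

337/26

√168 = [12; 1, 24, …] (period length 2).
Convergents:
  p_0/q_0 = 12/1
  p_1/q_1 = 13/1
  p_2/q_2 = 324/25
  p_3/q_3 = 337/26
  p_4/q_4 = 8412/649
q_3 = 26 ≤ 97 < 649 = q_4, so the answer is 337/26.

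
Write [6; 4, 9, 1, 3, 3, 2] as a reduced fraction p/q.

7505/1202

Using pₖ = aₖpₖ₋₁ + pₖ₋₂ and qₖ = aₖqₖ₋₁ + qₖ₋₂:
  k=0: a=6, p=6, q=1
  k=1: a=4, p=25, q=4
  k=2: a=9, p=231, q=37
  k=3: a=1, p=256, q=41
  k=4: a=3, p=999, q=160
  k=5: a=3, p=3253, q=521
  k=6: a=2, p=7505, q=1202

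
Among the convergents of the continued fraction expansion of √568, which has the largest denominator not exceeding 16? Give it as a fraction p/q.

143/6

√568 = [23; 1, 4, 1, 46, …] (period length 4).
Convergents:
  p_0/q_0 = 23/1
  p_1/q_1 = 24/1
  p_2/q_2 = 119/5
  p_3/q_3 = 143/6
  p_4/q_4 = 6697/281
q_3 = 6 ≤ 16 < 281 = q_4, so the answer is 143/6.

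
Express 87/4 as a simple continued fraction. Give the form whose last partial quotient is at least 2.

[21; 1, 3]

87 = 21*4 + 3
4 = 1*3 + 1
3 = 3*1 + 0  (stop)
So 87/4 = [21; 1, 3].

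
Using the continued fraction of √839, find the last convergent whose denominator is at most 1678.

√839 = [28; 1, 27, 1, 56, …] (period length 4).
Convergents:
  p_0/q_0 = 28/1
  p_1/q_1 = 29/1
  p_2/q_2 = 811/28
  p_3/q_3 = 840/29
  p_4/q_4 = 47851/1652
  p_5/q_5 = 48691/1681
q_4 = 1652 ≤ 1678 < 1681 = q_5, so the answer is 47851/1652.

47851/1652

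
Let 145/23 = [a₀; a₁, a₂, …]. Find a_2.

3

145 = 6·23 + 7   →  a_0 = 6
23 = 3·7 + 2   →  a_1 = 3
7 = 3·2 + 1   →  a_2 = 3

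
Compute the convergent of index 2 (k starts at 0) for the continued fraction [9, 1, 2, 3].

29/3

Using pₖ = aₖpₖ₋₁ + pₖ₋₂, qₖ = aₖqₖ₋₁ + qₖ₋₂ (with p₋₁=1, p₋₂=0, q₋₁=0, q₋₂=1):
  k=0: a=9, p=9, q=1
  k=1: a=1, p=10, q=1
  k=2: a=2, p=29, q=3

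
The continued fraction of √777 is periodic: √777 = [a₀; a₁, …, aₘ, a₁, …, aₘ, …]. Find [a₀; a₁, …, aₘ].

a₀ = ⌊√777⌋ = 27.
With m₀=0, d₀=1 and mₖ₊₁ = dₖaₖ − mₖ, dₖ₊₁ = (n − mₖ₊₁²)/dₖ, aₖ₊₁ = ⌊(a₀+mₖ₊₁)/dₖ₊₁⌋:
  k=1: m=27, d=48, a=1
  k=2: m=21, d=7, a=6
  k=3: m=21, d=48, a=1
  k=4: m=27, d=1, a=54
d=1 and a=2a₀=54 at k=4, so the next step gives (m, d) = (27, 48) again — its k=1 value — and the period has length 4.

[27; 1, 6, 1, 54]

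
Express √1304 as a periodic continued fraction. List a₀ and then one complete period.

a₀ = ⌊√1304⌋ = 36.
With m₀=0, d₀=1 and mₖ₊₁ = dₖaₖ − mₖ, dₖ₊₁ = (n − mₖ₊₁²)/dₖ, aₖ₊₁ = ⌊(a₀+mₖ₊₁)/dₖ₊₁⌋:
  k=1: m=36, d=8, a=9
  k=2: m=36, d=1, a=72
d=1 and a=2a₀=72 at k=2, so the next step gives (m, d) = (36, 8) again — its k=1 value — and the period has length 2.

[36; 9, 72]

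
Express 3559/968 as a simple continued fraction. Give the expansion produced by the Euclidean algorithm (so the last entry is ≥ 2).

[3; 1, 2, 10, 1, 3, 1, 5]

3559 = 3·968 + 655
968 = 1·655 + 313
655 = 2·313 + 29
313 = 10·29 + 23
29 = 1·23 + 6
23 = 3·6 + 5
6 = 1·5 + 1
5 = 5·1 + 0  (stop)
So 3559/968 = [3; 1, 2, 10, 1, 3, 1, 5].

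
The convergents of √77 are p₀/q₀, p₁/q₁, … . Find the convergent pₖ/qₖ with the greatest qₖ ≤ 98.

351/40

√77 = [8; 1, 3, 2, 3, 1, 16, …] (period length 6).
Convergents:
  p_0/q_0 = 8/1
  p_1/q_1 = 9/1
  p_2/q_2 = 35/4
  p_3/q_3 = 79/9
  p_4/q_4 = 272/31
  p_5/q_5 = 351/40
  p_6/q_6 = 5888/671
q_5 = 40 ≤ 98 < 671 = q_6, so the answer is 351/40.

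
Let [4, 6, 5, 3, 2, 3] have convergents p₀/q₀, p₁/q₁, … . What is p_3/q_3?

Using pₖ = aₖpₖ₋₁ + pₖ₋₂, qₖ = aₖqₖ₋₁ + qₖ₋₂ (with p₋₁=1, p₋₂=0, q₋₁=0, q₋₂=1):
  k=0: a=4, p=4, q=1
  k=1: a=6, p=25, q=6
  k=2: a=5, p=129, q=31
  k=3: a=3, p=412, q=99

412/99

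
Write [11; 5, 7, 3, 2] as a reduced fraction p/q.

2933/262

Fold from the inside: start with 2/1.
  3 + 1/2 = 7/2
  7 + 2/7 = 51/7
  5 + 7/51 = 262/51
  11 + 51/262 = 2933/262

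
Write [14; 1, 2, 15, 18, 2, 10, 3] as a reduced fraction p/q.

813535/55441

Fold from the inside: start with 3/1.
  10 + 1/3 = 31/3
  2 + 3/31 = 65/31
  18 + 31/65 = 1201/65
  15 + 65/1201 = 18080/1201
  2 + 1201/18080 = 37361/18080
  1 + 18080/37361 = 55441/37361
  14 + 37361/55441 = 813535/55441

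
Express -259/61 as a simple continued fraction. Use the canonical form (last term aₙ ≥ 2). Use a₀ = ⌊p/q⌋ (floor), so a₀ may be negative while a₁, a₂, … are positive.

-259 = -5×61 + 46
61 = 1×46 + 15
46 = 3×15 + 1
15 = 15×1 + 0  (stop)
So -259/61 = [-5; 1, 3, 15].

[-5; 1, 3, 15]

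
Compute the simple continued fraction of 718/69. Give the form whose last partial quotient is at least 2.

[10; 2, 2, 6, 2]

718 = 10·69 + 28
69 = 2·28 + 13
28 = 2·13 + 2
13 = 6·2 + 1
2 = 2·1 + 0  (stop)
So 718/69 = [10; 2, 2, 6, 2].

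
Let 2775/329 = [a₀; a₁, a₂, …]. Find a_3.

3

2775 = 8·329 + 143   →  a_0 = 8
329 = 2·143 + 43   →  a_1 = 2
143 = 3·43 + 14   →  a_2 = 3
43 = 3·14 + 1   →  a_3 = 3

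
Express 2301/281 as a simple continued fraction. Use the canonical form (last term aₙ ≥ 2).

2301 = 8*281 + 53
281 = 5*53 + 16
53 = 3*16 + 5
16 = 3*5 + 1
5 = 5*1 + 0  (stop)
So 2301/281 = [8; 5, 3, 3, 5].

[8; 5, 3, 3, 5]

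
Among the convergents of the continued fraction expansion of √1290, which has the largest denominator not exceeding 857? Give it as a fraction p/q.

30565/851

√1290 = [35; 1, 10, 1, 70, …] (period length 4).
Convergents:
  p_0/q_0 = 35/1
  p_1/q_1 = 36/1
  p_2/q_2 = 395/11
  p_3/q_3 = 431/12
  p_4/q_4 = 30565/851
  p_5/q_5 = 30996/863
q_4 = 851 ≤ 857 < 863 = q_5, so the answer is 30565/851.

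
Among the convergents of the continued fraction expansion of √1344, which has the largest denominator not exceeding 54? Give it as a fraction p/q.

√1344 = [36; 1, 1, 1, 17, 1, 1, 1, 72, …] (period length 8).
Convergents:
  p_0/q_0 = 36/1
  p_1/q_1 = 37/1
  p_2/q_2 = 73/2
  p_3/q_3 = 110/3
  p_4/q_4 = 1943/53
  p_5/q_5 = 2053/56
q_4 = 53 ≤ 54 < 56 = q_5, so the answer is 1943/53.

1943/53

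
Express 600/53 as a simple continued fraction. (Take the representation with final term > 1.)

600 = 11×53 + 17
53 = 3×17 + 2
17 = 8×2 + 1
2 = 2×1 + 0  (stop)
So 600/53 = [11; 3, 8, 2].

[11; 3, 8, 2]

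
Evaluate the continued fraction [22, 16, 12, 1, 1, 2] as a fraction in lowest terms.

Using pₖ = aₖpₖ₋₁ + pₖ₋₂ and qₖ = aₖqₖ₋₁ + qₖ₋₂:
  k=0: a=22, p=22, q=1
  k=1: a=16, p=353, q=16
  k=2: a=12, p=4258, q=193
  k=3: a=1, p=4611, q=209
  k=4: a=1, p=8869, q=402
  k=5: a=2, p=22349, q=1013

22349/1013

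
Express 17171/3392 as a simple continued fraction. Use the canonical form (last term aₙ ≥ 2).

17171 = 5*3392 + 211
3392 = 16*211 + 16
211 = 13*16 + 3
16 = 5*3 + 1
3 = 3*1 + 0  (stop)
So 17171/3392 = [5; 16, 13, 5, 3].

[5; 16, 13, 5, 3]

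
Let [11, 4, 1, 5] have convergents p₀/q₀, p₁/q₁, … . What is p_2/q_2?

Using pₖ = aₖpₖ₋₁ + pₖ₋₂, qₖ = aₖqₖ₋₁ + qₖ₋₂ (with p₋₁=1, p₋₂=0, q₋₁=0, q₋₂=1):
  k=0: a=11, p=11, q=1
  k=1: a=4, p=45, q=4
  k=2: a=1, p=56, q=5

56/5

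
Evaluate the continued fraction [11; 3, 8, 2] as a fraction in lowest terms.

Fold from the inside: start with 2/1.
  8 + 1/2 = 17/2
  3 + 2/17 = 53/17
  11 + 17/53 = 600/53

600/53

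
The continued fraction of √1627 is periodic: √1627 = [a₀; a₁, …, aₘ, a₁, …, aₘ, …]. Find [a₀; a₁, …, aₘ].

a₀ = ⌊√1627⌋ = 40.
With m₀=0, d₀=1 and mₖ₊₁ = dₖaₖ − mₖ, dₖ₊₁ = (n − mₖ₊₁²)/dₖ, aₖ₊₁ = ⌊(a₀+mₖ₊₁)/dₖ₊₁⌋:
  k=1: m=40, d=27, a=2
  k=2: m=14, d=53, a=1
  k=3: m=39, d=2, a=39
  k=4: m=39, d=53, a=1
  k=5: m=14, d=27, a=2
  k=6: m=40, d=1, a=80
d=1 and a=2a₀=80 at k=6, so the next step gives (m, d) = (40, 27) again — its k=1 value — and the period has length 6.

[40; 2, 1, 39, 1, 2, 80]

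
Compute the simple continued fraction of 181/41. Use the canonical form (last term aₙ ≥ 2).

181 = 4×41 + 17
41 = 2×17 + 7
17 = 2×7 + 3
7 = 2×3 + 1
3 = 3×1 + 0  (stop)
So 181/41 = [4; 2, 2, 2, 3].

[4; 2, 2, 2, 3]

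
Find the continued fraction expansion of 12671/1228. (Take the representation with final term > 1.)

[10; 3, 7, 9, 6]

12671 = 10·1228 + 391
1228 = 3·391 + 55
391 = 7·55 + 6
55 = 9·6 + 1
6 = 6·1 + 0  (stop)
So 12671/1228 = [10; 3, 7, 9, 6].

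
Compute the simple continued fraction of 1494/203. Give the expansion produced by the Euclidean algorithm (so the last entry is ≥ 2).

1494 = 7·203 + 73
203 = 2·73 + 57
73 = 1·57 + 16
57 = 3·16 + 9
16 = 1·9 + 7
9 = 1·7 + 2
7 = 3·2 + 1
2 = 2·1 + 0  (stop)
So 1494/203 = [7; 2, 1, 3, 1, 1, 3, 2].

[7; 2, 1, 3, 1, 1, 3, 2]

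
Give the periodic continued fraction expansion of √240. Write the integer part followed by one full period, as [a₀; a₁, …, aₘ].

a₀ = ⌊√240⌋ = 15.
With m₀=0, d₀=1 and mₖ₊₁ = dₖaₖ − mₖ, dₖ₊₁ = (n − mₖ₊₁²)/dₖ, aₖ₊₁ = ⌊(a₀+mₖ₊₁)/dₖ₊₁⌋:
  k=1: m=15, d=15, a=2
  k=2: m=15, d=1, a=30
d=1 and a=2a₀=30 at k=2, so the next step gives (m, d) = (15, 15) again — its k=1 value — and the period has length 2.

[15; 2, 30]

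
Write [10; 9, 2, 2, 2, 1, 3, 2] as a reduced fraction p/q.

Using pₖ = aₖpₖ₋₁ + pₖ₋₂ and qₖ = aₖqₖ₋₁ + qₖ₋₂:
  k=0: a=10, p=10, q=1
  k=1: a=9, p=91, q=9
  k=2: a=2, p=192, q=19
  k=3: a=2, p=475, q=47
  k=4: a=2, p=1142, q=113
  k=5: a=1, p=1617, q=160
  k=6: a=3, p=5993, q=593
  k=7: a=2, p=13603, q=1346

13603/1346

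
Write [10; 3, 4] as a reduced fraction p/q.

134/13

Fold from the inside: start with 4/1.
  3 + 1/4 = 13/4
  10 + 4/13 = 134/13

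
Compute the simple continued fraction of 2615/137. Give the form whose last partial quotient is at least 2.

[19; 11, 2, 2, 2]

2615 = 19*137 + 12
137 = 11*12 + 5
12 = 2*5 + 2
5 = 2*2 + 1
2 = 2*1 + 0  (stop)
So 2615/137 = [19; 11, 2, 2, 2].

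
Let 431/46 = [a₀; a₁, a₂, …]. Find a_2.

1

431 = 9·46 + 17   →  a_0 = 9
46 = 2·17 + 12   →  a_1 = 2
17 = 1·12 + 5   →  a_2 = 1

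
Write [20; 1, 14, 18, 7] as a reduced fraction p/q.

Using pₖ = aₖpₖ₋₁ + pₖ₋₂ and qₖ = aₖqₖ₋₁ + qₖ₋₂:
  k=0: a=20, p=20, q=1
  k=1: a=1, p=21, q=1
  k=2: a=14, p=314, q=15
  k=3: a=18, p=5673, q=271
  k=4: a=7, p=40025, q=1912

40025/1912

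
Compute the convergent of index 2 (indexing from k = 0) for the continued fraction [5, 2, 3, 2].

Using pₖ = aₖpₖ₋₁ + pₖ₋₂, qₖ = aₖqₖ₋₁ + qₖ₋₂ (with p₋₁=1, p₋₂=0, q₋₁=0, q₋₂=1):
  k=0: a=5, p=5, q=1
  k=1: a=2, p=11, q=2
  k=2: a=3, p=38, q=7

38/7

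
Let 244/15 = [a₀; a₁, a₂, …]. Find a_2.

1

244 = 16·15 + 4   →  a_0 = 16
15 = 3·4 + 3   →  a_1 = 3
4 = 1·3 + 1   →  a_2 = 1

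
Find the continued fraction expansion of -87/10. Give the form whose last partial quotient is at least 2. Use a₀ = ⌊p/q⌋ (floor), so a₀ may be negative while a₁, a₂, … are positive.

[-9; 3, 3]

-87 = -9*10 + 3
10 = 3*3 + 1
3 = 3*1 + 0  (stop)
So -87/10 = [-9; 3, 3].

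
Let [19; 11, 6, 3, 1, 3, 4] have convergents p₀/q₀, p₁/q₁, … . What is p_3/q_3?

Using pₖ = aₖpₖ₋₁ + pₖ₋₂, qₖ = aₖqₖ₋₁ + qₖ₋₂ (with p₋₁=1, p₋₂=0, q₋₁=0, q₋₂=1):
  k=0: a=19, p=19, q=1
  k=1: a=11, p=210, q=11
  k=2: a=6, p=1279, q=67
  k=3: a=3, p=4047, q=212

4047/212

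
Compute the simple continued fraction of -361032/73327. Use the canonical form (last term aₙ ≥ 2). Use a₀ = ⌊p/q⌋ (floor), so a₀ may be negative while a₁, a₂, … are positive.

[-5; 13, 11, 2, 13, 18]

-361032 = -5*73327 + 5603
73327 = 13*5603 + 488
5603 = 11*488 + 235
488 = 2*235 + 18
235 = 13*18 + 1
18 = 18*1 + 0  (stop)
So -361032/73327 = [-5; 13, 11, 2, 13, 18].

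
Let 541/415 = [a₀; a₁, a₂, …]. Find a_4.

2

541 = 1·415 + 126   →  a_0 = 1
415 = 3·126 + 37   →  a_1 = 3
126 = 3·37 + 15   →  a_2 = 3
37 = 2·15 + 7   →  a_3 = 2
15 = 2·7 + 1   →  a_4 = 2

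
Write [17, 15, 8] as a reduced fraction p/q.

2065/121

Fold from the inside: start with 8/1.
  15 + 1/8 = 121/8
  17 + 8/121 = 2065/121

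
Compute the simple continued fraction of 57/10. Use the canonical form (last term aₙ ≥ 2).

[5; 1, 2, 3]

57 = 5·10 + 7
10 = 1·7 + 3
7 = 2·3 + 1
3 = 3·1 + 0  (stop)
So 57/10 = [5; 1, 2, 3].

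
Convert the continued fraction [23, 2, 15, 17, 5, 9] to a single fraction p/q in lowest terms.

Fold from the inside: start with 9/1.
  5 + 1/9 = 46/9
  17 + 9/46 = 791/46
  15 + 46/791 = 11911/791
  2 + 791/11911 = 24613/11911
  23 + 11911/24613 = 578010/24613

578010/24613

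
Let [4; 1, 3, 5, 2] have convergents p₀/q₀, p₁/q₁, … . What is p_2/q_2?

Using pₖ = aₖpₖ₋₁ + pₖ₋₂, qₖ = aₖqₖ₋₁ + qₖ₋₂ (with p₋₁=1, p₋₂=0, q₋₁=0, q₋₂=1):
  k=0: a=4, p=4, q=1
  k=1: a=1, p=5, q=1
  k=2: a=3, p=19, q=4

19/4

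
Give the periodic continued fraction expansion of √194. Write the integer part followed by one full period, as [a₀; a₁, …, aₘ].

[13; 1, 12, 1, 26]

a₀ = ⌊√194⌋ = 13.
With m₀=0, d₀=1 and mₖ₊₁ = dₖaₖ − mₖ, dₖ₊₁ = (n − mₖ₊₁²)/dₖ, aₖ₊₁ = ⌊(a₀+mₖ₊₁)/dₖ₊₁⌋:
  k=1: m=13, d=25, a=1
  k=2: m=12, d=2, a=12
  k=3: m=12, d=25, a=1
  k=4: m=13, d=1, a=26
d=1 and a=2a₀=26 at k=4, so the next step gives (m, d) = (13, 25) again — its k=1 value — and the period has length 4.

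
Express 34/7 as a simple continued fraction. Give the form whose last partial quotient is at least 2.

34 = 4·7 + 6
7 = 1·6 + 1
6 = 6·1 + 0  (stop)
So 34/7 = [4; 1, 6].

[4; 1, 6]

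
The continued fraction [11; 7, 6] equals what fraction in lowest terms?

Fold from the inside: start with 6/1.
  7 + 1/6 = 43/6
  11 + 6/43 = 479/43

479/43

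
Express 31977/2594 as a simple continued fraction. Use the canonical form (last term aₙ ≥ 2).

[12; 3, 18, 15, 1, 2]

31977 = 12·2594 + 849
2594 = 3·849 + 47
849 = 18·47 + 3
47 = 15·3 + 2
3 = 1·2 + 1
2 = 2·1 + 0  (stop)
So 31977/2594 = [12; 3, 18, 15, 1, 2].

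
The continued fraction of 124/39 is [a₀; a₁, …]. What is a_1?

5

124 = 3·39 + 7   →  a_0 = 3
39 = 5·7 + 4   →  a_1 = 5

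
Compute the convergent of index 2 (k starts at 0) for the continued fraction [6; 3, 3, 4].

63/10

Using pₖ = aₖpₖ₋₁ + pₖ₋₂, qₖ = aₖqₖ₋₁ + qₖ₋₂ (with p₋₁=1, p₋₂=0, q₋₁=0, q₋₂=1):
  k=0: a=6, p=6, q=1
  k=1: a=3, p=19, q=3
  k=2: a=3, p=63, q=10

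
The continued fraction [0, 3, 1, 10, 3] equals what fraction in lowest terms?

Fold from the inside: start with 3/1.
  10 + 1/3 = 31/3
  1 + 3/31 = 34/31
  3 + 31/34 = 133/34
  0 + 34/133 = 34/133

34/133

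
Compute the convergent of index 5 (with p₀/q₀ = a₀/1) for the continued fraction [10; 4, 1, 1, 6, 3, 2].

1901/186

Using pₖ = aₖpₖ₋₁ + pₖ₋₂, qₖ = aₖqₖ₋₁ + qₖ₋₂ (with p₋₁=1, p₋₂=0, q₋₁=0, q₋₂=1):
  k=0: a=10, p=10, q=1
  k=1: a=4, p=41, q=4
  k=2: a=1, p=51, q=5
  k=3: a=1, p=92, q=9
  k=4: a=6, p=603, q=59
  k=5: a=3, p=1901, q=186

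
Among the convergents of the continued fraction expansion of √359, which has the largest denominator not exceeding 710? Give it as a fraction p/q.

√359 = [18; 1, 17, 1, 36, …] (period length 4).
Convergents:
  p_0/q_0 = 18/1
  p_1/q_1 = 19/1
  p_2/q_2 = 341/18
  p_3/q_3 = 360/19
  p_4/q_4 = 13301/702
  p_5/q_5 = 13661/721
q_4 = 702 ≤ 710 < 721 = q_5, so the answer is 13301/702.

13301/702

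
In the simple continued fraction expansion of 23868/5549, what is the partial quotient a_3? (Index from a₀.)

23868 = 4·5549 + 1672   →  a_0 = 4
5549 = 3·1672 + 533   →  a_1 = 3
1672 = 3·533 + 73   →  a_2 = 3
533 = 7·73 + 22   →  a_3 = 7

7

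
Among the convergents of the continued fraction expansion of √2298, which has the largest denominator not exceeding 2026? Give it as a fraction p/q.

√2298 = [47; 1, 14, 1, 94, …] (period length 4).
Convergents:
  p_0/q_0 = 47/1
  p_1/q_1 = 48/1
  p_2/q_2 = 719/15
  p_3/q_3 = 767/16
  p_4/q_4 = 72817/1519
  p_5/q_5 = 73584/1535
  p_6/q_6 = 1102993/23009
q_5 = 1535 ≤ 2026 < 23009 = q_6, so the answer is 73584/1535.

73584/1535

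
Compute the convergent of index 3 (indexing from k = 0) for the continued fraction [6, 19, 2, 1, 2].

Using pₖ = aₖpₖ₋₁ + pₖ₋₂, qₖ = aₖqₖ₋₁ + qₖ₋₂ (with p₋₁=1, p₋₂=0, q₋₁=0, q₋₂=1):
  k=0: a=6, p=6, q=1
  k=1: a=19, p=115, q=19
  k=2: a=2, p=236, q=39
  k=3: a=1, p=351, q=58

351/58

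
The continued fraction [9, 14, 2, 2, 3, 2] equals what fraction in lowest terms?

Fold from the inside: start with 2/1.
  3 + 1/2 = 7/2
  2 + 2/7 = 16/7
  2 + 7/16 = 39/16
  14 + 16/39 = 562/39
  9 + 39/562 = 5097/562

5097/562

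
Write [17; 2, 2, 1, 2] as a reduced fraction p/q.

331/19

Fold from the inside: start with 2/1.
  1 + 1/2 = 3/2
  2 + 2/3 = 8/3
  2 + 3/8 = 19/8
  17 + 8/19 = 331/19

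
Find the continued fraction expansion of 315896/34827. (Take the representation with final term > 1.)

[9; 14, 5, 17, 3, 9]

315896 = 9·34827 + 2453
34827 = 14·2453 + 485
2453 = 5·485 + 28
485 = 17·28 + 9
28 = 3·9 + 1
9 = 9·1 + 0  (stop)
So 315896/34827 = [9; 14, 5, 17, 3, 9].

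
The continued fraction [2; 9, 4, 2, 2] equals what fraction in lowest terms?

Using pₖ = aₖpₖ₋₁ + pₖ₋₂ and qₖ = aₖqₖ₋₁ + qₖ₋₂:
  k=0: a=2, p=2, q=1
  k=1: a=9, p=19, q=9
  k=2: a=4, p=78, q=37
  k=3: a=2, p=175, q=83
  k=4: a=2, p=428, q=203

428/203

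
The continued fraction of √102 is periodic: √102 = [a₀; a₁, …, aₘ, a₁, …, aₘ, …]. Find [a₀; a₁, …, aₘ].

a₀ = ⌊√102⌋ = 10.
With m₀=0, d₀=1 and mₖ₊₁ = dₖaₖ − mₖ, dₖ₊₁ = (n − mₖ₊₁²)/dₖ, aₖ₊₁ = ⌊(a₀+mₖ₊₁)/dₖ₊₁⌋:
  k=1: m=10, d=2, a=10
  k=2: m=10, d=1, a=20
d=1 and a=2a₀=20 at k=2, so the next step gives (m, d) = (10, 2) again — its k=1 value — and the period has length 2.

[10; 10, 20]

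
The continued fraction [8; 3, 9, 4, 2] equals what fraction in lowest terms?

Fold from the inside: start with 2/1.
  4 + 1/2 = 9/2
  9 + 2/9 = 83/9
  3 + 9/83 = 258/83
  8 + 83/258 = 2147/258

2147/258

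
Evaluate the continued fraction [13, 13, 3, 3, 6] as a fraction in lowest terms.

Fold from the inside: start with 6/1.
  3 + 1/6 = 19/6
  3 + 6/19 = 63/19
  13 + 19/63 = 838/63
  13 + 63/838 = 10957/838

10957/838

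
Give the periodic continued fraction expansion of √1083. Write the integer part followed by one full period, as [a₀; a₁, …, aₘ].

a₀ = ⌊√1083⌋ = 32.
With m₀=0, d₀=1 and mₖ₊₁ = dₖaₖ − mₖ, dₖ₊₁ = (n − mₖ₊₁²)/dₖ, aₖ₊₁ = ⌊(a₀+mₖ₊₁)/dₖ₊₁⌋:
  k=1: m=32, d=59, a=1
  k=2: m=27, d=6, a=9
  k=3: m=27, d=59, a=1
  k=4: m=32, d=1, a=64
d=1 and a=2a₀=64 at k=4, so the next step gives (m, d) = (32, 59) again — its k=1 value — and the period has length 4.

[32; 1, 9, 1, 64]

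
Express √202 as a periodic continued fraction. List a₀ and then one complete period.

[14; 4, 1, 2, 2, 1, 4, 28]

a₀ = ⌊√202⌋ = 14.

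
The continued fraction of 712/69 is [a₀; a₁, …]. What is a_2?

712 = 10·69 + 22   →  a_0 = 10
69 = 3·22 + 3   →  a_1 = 3
22 = 7·3 + 1   →  a_2 = 7

7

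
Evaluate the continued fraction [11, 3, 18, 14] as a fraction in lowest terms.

Using pₖ = aₖpₖ₋₁ + pₖ₋₂ and qₖ = aₖqₖ₋₁ + qₖ₋₂:
  k=0: a=11, p=11, q=1
  k=1: a=3, p=34, q=3
  k=2: a=18, p=623, q=55
  k=3: a=14, p=8756, q=773

8756/773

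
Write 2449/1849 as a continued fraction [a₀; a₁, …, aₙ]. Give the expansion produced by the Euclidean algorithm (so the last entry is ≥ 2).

[1; 3, 12, 4, 12]

2449 = 1×1849 + 600
1849 = 3×600 + 49
600 = 12×49 + 12
49 = 4×12 + 1
12 = 12×1 + 0  (stop)
So 2449/1849 = [1; 3, 12, 4, 12].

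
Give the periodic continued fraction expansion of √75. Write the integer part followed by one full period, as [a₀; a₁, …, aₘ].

a₀ = ⌊√75⌋ = 8.
With m₀=0, d₀=1 and mₖ₊₁ = dₖaₖ − mₖ, dₖ₊₁ = (n − mₖ₊₁²)/dₖ, aₖ₊₁ = ⌊(a₀+mₖ₊₁)/dₖ₊₁⌋:
  k=1: m=8, d=11, a=1
  k=2: m=3, d=6, a=1
  k=3: m=3, d=11, a=1
  k=4: m=8, d=1, a=16
d=1 and a=2a₀=16 at k=4, so the next step gives (m, d) = (8, 11) again — its k=1 value — and the period has length 4.

[8; 1, 1, 1, 16]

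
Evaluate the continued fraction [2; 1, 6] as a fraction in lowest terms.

Fold from the inside: start with 6/1.
  1 + 1/6 = 7/6
  2 + 6/7 = 20/7

20/7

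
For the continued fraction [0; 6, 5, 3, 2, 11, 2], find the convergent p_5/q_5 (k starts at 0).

Using pₖ = aₖpₖ₋₁ + pₖ₋₂, qₖ = aₖqₖ₋₁ + qₖ₋₂ (with p₋₁=1, p₋₂=0, q₋₁=0, q₋₂=1):
  k=0: a=0, p=0, q=1
  k=1: a=6, p=1, q=6
  k=2: a=5, p=5, q=31
  k=3: a=3, p=16, q=99
  k=4: a=2, p=37, q=229
  k=5: a=11, p=423, q=2618

423/2618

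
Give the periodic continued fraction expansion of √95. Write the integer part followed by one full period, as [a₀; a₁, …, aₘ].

[9; 1, 2, 1, 18]

a₀ = ⌊√95⌋ = 9.
With m₀=0, d₀=1 and mₖ₊₁ = dₖaₖ − mₖ, dₖ₊₁ = (n − mₖ₊₁²)/dₖ, aₖ₊₁ = ⌊(a₀+mₖ₊₁)/dₖ₊₁⌋:
  k=1: m=9, d=14, a=1
  k=2: m=5, d=5, a=2
  k=3: m=5, d=14, a=1
  k=4: m=9, d=1, a=18
d=1 and a=2a₀=18 at k=4, so the next step gives (m, d) = (9, 14) again — its k=1 value — and the period has length 4.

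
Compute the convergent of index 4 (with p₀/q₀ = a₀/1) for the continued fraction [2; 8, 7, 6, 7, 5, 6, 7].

5322/2507

Using pₖ = aₖpₖ₋₁ + pₖ₋₂, qₖ = aₖqₖ₋₁ + qₖ₋₂ (with p₋₁=1, p₋₂=0, q₋₁=0, q₋₂=1):
  k=0: a=2, p=2, q=1
  k=1: a=8, p=17, q=8
  k=2: a=7, p=121, q=57
  k=3: a=6, p=743, q=350
  k=4: a=7, p=5322, q=2507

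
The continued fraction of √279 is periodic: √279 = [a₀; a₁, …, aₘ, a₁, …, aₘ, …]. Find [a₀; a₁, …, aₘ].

a₀ = ⌊√279⌋ = 16.
With m₀=0, d₀=1 and mₖ₊₁ = dₖaₖ − mₖ, dₖ₊₁ = (n − mₖ₊₁²)/dₖ, aₖ₊₁ = ⌊(a₀+mₖ₊₁)/dₖ₊₁⌋:
  k=1: m=16, d=23, a=1
  k=2: m=7, d=10, a=2
  k=3: m=13, d=11, a=2
  k=4: m=9, d=18, a=1
  k=5: m=9, d=11, a=2
  k=6: m=13, d=10, a=2
  k=7: m=7, d=23, a=1
  k=8: m=16, d=1, a=32
d=1 and a=2a₀=32 at k=8, so the next step gives (m, d) = (16, 23) again — its k=1 value — and the period has length 8.

[16; 1, 2, 2, 1, 2, 2, 1, 32]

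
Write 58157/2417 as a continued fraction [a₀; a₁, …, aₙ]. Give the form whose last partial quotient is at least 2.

58157 = 24·2417 + 149
2417 = 16·149 + 33
149 = 4·33 + 17
33 = 1·17 + 16
17 = 1·16 + 1
16 = 16·1 + 0  (stop)
So 58157/2417 = [24; 16, 4, 1, 1, 16].

[24; 16, 4, 1, 1, 16]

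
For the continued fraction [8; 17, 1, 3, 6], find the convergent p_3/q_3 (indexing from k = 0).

572/71

Using pₖ = aₖpₖ₋₁ + pₖ₋₂, qₖ = aₖqₖ₋₁ + qₖ₋₂ (with p₋₁=1, p₋₂=0, q₋₁=0, q₋₂=1):
  k=0: a=8, p=8, q=1
  k=1: a=17, p=137, q=17
  k=2: a=1, p=145, q=18
  k=3: a=3, p=572, q=71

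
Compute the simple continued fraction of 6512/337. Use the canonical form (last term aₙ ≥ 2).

6512 = 19·337 + 109
337 = 3·109 + 10
109 = 10·10 + 9
10 = 1·9 + 1
9 = 9·1 + 0  (stop)
So 6512/337 = [19; 3, 10, 1, 9].

[19; 3, 10, 1, 9]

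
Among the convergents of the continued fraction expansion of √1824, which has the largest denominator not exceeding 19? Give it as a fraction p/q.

726/17

√1824 = [42; 1, 2, 2, 2, 1, 84, …] (period length 6).
Convergents:
  p_0/q_0 = 42/1
  p_1/q_1 = 43/1
  p_2/q_2 = 128/3
  p_3/q_3 = 299/7
  p_4/q_4 = 726/17
  p_5/q_5 = 1025/24
q_4 = 17 ≤ 19 < 24 = q_5, so the answer is 726/17.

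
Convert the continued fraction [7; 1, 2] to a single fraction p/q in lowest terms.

23/3

Fold from the inside: start with 2/1.
  1 + 1/2 = 3/2
  7 + 2/3 = 23/3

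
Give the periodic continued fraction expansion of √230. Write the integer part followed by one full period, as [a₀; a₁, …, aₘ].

[15; 6, 30]

a₀ = ⌊√230⌋ = 15.
With m₀=0, d₀=1 and mₖ₊₁ = dₖaₖ − mₖ, dₖ₊₁ = (n − mₖ₊₁²)/dₖ, aₖ₊₁ = ⌊(a₀+mₖ₊₁)/dₖ₊₁⌋:
  k=1: m=15, d=5, a=6
  k=2: m=15, d=1, a=30
d=1 and a=2a₀=30 at k=2, so the next step gives (m, d) = (15, 5) again — its k=1 value — and the period has length 2.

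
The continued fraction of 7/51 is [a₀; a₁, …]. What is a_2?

7 = 0·51 + 7   →  a_0 = 0
51 = 7·7 + 2   →  a_1 = 7
7 = 3·2 + 1   →  a_2 = 3

3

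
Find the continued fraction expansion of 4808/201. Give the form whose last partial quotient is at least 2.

4808 = 23*201 + 185
201 = 1*185 + 16
185 = 11*16 + 9
16 = 1*9 + 7
9 = 1*7 + 2
7 = 3*2 + 1
2 = 2*1 + 0  (stop)
So 4808/201 = [23; 1, 11, 1, 1, 3, 2].

[23; 1, 11, 1, 1, 3, 2]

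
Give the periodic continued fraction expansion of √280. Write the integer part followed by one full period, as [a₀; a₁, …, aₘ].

[16; 1, 2, 1, 2, 1, 32]

a₀ = ⌊√280⌋ = 16.
With m₀=0, d₀=1 and mₖ₊₁ = dₖaₖ − mₖ, dₖ₊₁ = (n − mₖ₊₁²)/dₖ, aₖ₊₁ = ⌊(a₀+mₖ₊₁)/dₖ₊₁⌋:
  k=1: m=16, d=24, a=1
  k=2: m=8, d=9, a=2
  k=3: m=10, d=20, a=1
  k=4: m=10, d=9, a=2
  k=5: m=8, d=24, a=1
  k=6: m=16, d=1, a=32
d=1 and a=2a₀=32 at k=6, so the next step gives (m, d) = (16, 24) again — its k=1 value — and the period has length 6.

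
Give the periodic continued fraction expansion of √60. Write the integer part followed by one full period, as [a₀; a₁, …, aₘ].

[7; 1, 2, 1, 14]

a₀ = ⌊√60⌋ = 7.
With m₀=0, d₀=1 and mₖ₊₁ = dₖaₖ − mₖ, dₖ₊₁ = (n − mₖ₊₁²)/dₖ, aₖ₊₁ = ⌊(a₀+mₖ₊₁)/dₖ₊₁⌋:
  k=1: m=7, d=11, a=1
  k=2: m=4, d=4, a=2
  k=3: m=4, d=11, a=1
  k=4: m=7, d=1, a=14
d=1 and a=2a₀=14 at k=4, so the next step gives (m, d) = (7, 11) again — its k=1 value — and the period has length 4.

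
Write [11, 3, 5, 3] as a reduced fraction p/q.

577/51

Using pₖ = aₖpₖ₋₁ + pₖ₋₂ and qₖ = aₖqₖ₋₁ + qₖ₋₂:
  k=0: a=11, p=11, q=1
  k=1: a=3, p=34, q=3
  k=2: a=5, p=181, q=16
  k=3: a=3, p=577, q=51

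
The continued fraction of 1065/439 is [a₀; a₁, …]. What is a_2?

1065 = 2·439 + 187   →  a_0 = 2
439 = 2·187 + 65   →  a_1 = 2
187 = 2·65 + 57   →  a_2 = 2

2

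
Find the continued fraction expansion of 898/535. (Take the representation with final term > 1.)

898 = 1*535 + 363
535 = 1*363 + 172
363 = 2*172 + 19
172 = 9*19 + 1
19 = 19*1 + 0  (stop)
So 898/535 = [1; 1, 2, 9, 19].

[1; 1, 2, 9, 19]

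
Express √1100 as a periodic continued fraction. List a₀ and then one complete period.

[33; 6, 66]

a₀ = ⌊√1100⌋ = 33.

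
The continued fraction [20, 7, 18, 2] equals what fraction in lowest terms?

5257/261

Fold from the inside: start with 2/1.
  18 + 1/2 = 37/2
  7 + 2/37 = 261/37
  20 + 37/261 = 5257/261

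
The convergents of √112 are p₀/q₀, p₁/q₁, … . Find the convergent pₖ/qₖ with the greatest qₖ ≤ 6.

53/5

√112 = [10; 1, 1, 2, 1, 1, 20, …] (period length 6).
Convergents:
  p_0/q_0 = 10/1
  p_1/q_1 = 11/1
  p_2/q_2 = 21/2
  p_3/q_3 = 53/5
  p_4/q_4 = 74/7
q_3 = 5 ≤ 6 < 7 = q_4, so the answer is 53/5.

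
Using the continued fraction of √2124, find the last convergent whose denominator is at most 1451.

√2124 = [46; 11, 1, 1, 22, 1, 1, 11, 92, …] (period length 8).
Convergents:
  p_0/q_0 = 46/1
  p_1/q_1 = 507/11
  p_2/q_2 = 553/12
  p_3/q_3 = 1060/23
  p_4/q_4 = 23873/518
  p_5/q_5 = 24933/541
  p_6/q_6 = 48806/1059
  p_7/q_7 = 561799/12190
q_6 = 1059 ≤ 1451 < 12190 = q_7, so the answer is 48806/1059.

48806/1059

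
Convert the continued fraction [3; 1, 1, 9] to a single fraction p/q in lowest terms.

Fold from the inside: start with 9/1.
  1 + 1/9 = 10/9
  1 + 9/10 = 19/10
  3 + 10/19 = 67/19

67/19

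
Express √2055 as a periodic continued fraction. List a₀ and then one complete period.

[45; 3, 90]

a₀ = ⌊√2055⌋ = 45.
With m₀=0, d₀=1 and mₖ₊₁ = dₖaₖ − mₖ, dₖ₊₁ = (n − mₖ₊₁²)/dₖ, aₖ₊₁ = ⌊(a₀+mₖ₊₁)/dₖ₊₁⌋:
  k=1: m=45, d=30, a=3
  k=2: m=45, d=1, a=90
d=1 and a=2a₀=90 at k=2, so the next step gives (m, d) = (45, 30) again — its k=1 value — and the period has length 2.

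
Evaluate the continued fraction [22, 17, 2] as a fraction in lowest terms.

Using pₖ = aₖpₖ₋₁ + pₖ₋₂ and qₖ = aₖqₖ₋₁ + qₖ₋₂:
  k=0: a=22, p=22, q=1
  k=1: a=17, p=375, q=17
  k=2: a=2, p=772, q=35

772/35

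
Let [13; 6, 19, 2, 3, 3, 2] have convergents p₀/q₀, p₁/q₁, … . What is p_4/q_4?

Using pₖ = aₖpₖ₋₁ + pₖ₋₂, qₖ = aₖqₖ₋₁ + qₖ₋₂ (with p₋₁=1, p₋₂=0, q₋₁=0, q₋₂=1):
  k=0: a=13, p=13, q=1
  k=1: a=6, p=79, q=6
  k=2: a=19, p=1514, q=115
  k=3: a=2, p=3107, q=236
  k=4: a=3, p=10835, q=823

10835/823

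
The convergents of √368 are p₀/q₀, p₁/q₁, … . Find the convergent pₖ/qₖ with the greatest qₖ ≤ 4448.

√368 = [19; 5, 2, 5, 38, …] (period length 4).
Convergents:
  p_0/q_0 = 19/1
  p_1/q_1 = 96/5
  p_2/q_2 = 211/11
  p_3/q_3 = 1151/60
  p_4/q_4 = 43949/2291
  p_5/q_5 = 220896/11515
q_4 = 2291 ≤ 4448 < 11515 = q_5, so the answer is 43949/2291.

43949/2291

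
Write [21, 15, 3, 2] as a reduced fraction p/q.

2254/107

Using pₖ = aₖpₖ₋₁ + pₖ₋₂ and qₖ = aₖqₖ₋₁ + qₖ₋₂:
  k=0: a=21, p=21, q=1
  k=1: a=15, p=316, q=15
  k=2: a=3, p=969, q=46
  k=3: a=2, p=2254, q=107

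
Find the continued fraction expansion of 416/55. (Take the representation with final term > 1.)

416 = 7×55 + 31
55 = 1×31 + 24
31 = 1×24 + 7
24 = 3×7 + 3
7 = 2×3 + 1
3 = 3×1 + 0  (stop)
So 416/55 = [7; 1, 1, 3, 2, 3].

[7; 1, 1, 3, 2, 3]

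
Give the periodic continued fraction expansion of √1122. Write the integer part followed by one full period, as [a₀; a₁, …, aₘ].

a₀ = ⌊√1122⌋ = 33.
With m₀=0, d₀=1 and mₖ₊₁ = dₖaₖ − mₖ, dₖ₊₁ = (n − mₖ₊₁²)/dₖ, aₖ₊₁ = ⌊(a₀+mₖ₊₁)/dₖ₊₁⌋:
  k=1: m=33, d=33, a=2
  k=2: m=33, d=1, a=66
d=1 and a=2a₀=66 at k=2, so the next step gives (m, d) = (33, 33) again — its k=1 value — and the period has length 2.

[33; 2, 66]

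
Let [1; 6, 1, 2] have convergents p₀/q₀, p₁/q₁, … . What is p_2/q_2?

8/7

Using pₖ = aₖpₖ₋₁ + pₖ₋₂, qₖ = aₖqₖ₋₁ + qₖ₋₂ (with p₋₁=1, p₋₂=0, q₋₁=0, q₋₂=1):
  k=0: a=1, p=1, q=1
  k=1: a=6, p=7, q=6
  k=2: a=1, p=8, q=7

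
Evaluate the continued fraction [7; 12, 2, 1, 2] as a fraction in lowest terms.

Using pₖ = aₖpₖ₋₁ + pₖ₋₂ and qₖ = aₖqₖ₋₁ + qₖ₋₂:
  k=0: a=7, p=7, q=1
  k=1: a=12, p=85, q=12
  k=2: a=2, p=177, q=25
  k=3: a=1, p=262, q=37
  k=4: a=2, p=701, q=99

701/99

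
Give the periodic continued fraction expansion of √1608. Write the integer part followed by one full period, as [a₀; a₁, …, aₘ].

[40; 10, 80]

a₀ = ⌊√1608⌋ = 40.
With m₀=0, d₀=1 and mₖ₊₁ = dₖaₖ − mₖ, dₖ₊₁ = (n − mₖ₊₁²)/dₖ, aₖ₊₁ = ⌊(a₀+mₖ₊₁)/dₖ₊₁⌋:
  k=1: m=40, d=8, a=10
  k=2: m=40, d=1, a=80
d=1 and a=2a₀=80 at k=2, so the next step gives (m, d) = (40, 8) again — its k=1 value — and the period has length 2.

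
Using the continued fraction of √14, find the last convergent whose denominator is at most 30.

101/27

√14 = [3; 1, 2, 1, 6, …] (period length 4).
Convergents:
  p_0/q_0 = 3/1
  p_1/q_1 = 4/1
  p_2/q_2 = 11/3
  p_3/q_3 = 15/4
  p_4/q_4 = 101/27
  p_5/q_5 = 116/31
q_4 = 27 ≤ 30 < 31 = q_5, so the answer is 101/27.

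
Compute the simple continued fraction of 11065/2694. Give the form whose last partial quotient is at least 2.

[4; 9, 3, 9, 3, 3]

11065 = 4·2694 + 289
2694 = 9·289 + 93
289 = 3·93 + 10
93 = 9·10 + 3
10 = 3·3 + 1
3 = 3·1 + 0  (stop)
So 11065/2694 = [4; 9, 3, 9, 3, 3].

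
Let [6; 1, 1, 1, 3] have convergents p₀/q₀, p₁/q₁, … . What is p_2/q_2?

Using pₖ = aₖpₖ₋₁ + pₖ₋₂, qₖ = aₖqₖ₋₁ + qₖ₋₂ (with p₋₁=1, p₋₂=0, q₋₁=0, q₋₂=1):
  k=0: a=6, p=6, q=1
  k=1: a=1, p=7, q=1
  k=2: a=1, p=13, q=2

13/2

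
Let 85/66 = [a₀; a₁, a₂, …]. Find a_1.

3

85 = 1·66 + 19   →  a_0 = 1
66 = 3·19 + 9   →  a_1 = 3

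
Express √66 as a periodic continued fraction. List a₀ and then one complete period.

a₀ = ⌊√66⌋ = 8.
With m₀=0, d₀=1 and mₖ₊₁ = dₖaₖ − mₖ, dₖ₊₁ = (n − mₖ₊₁²)/dₖ, aₖ₊₁ = ⌊(a₀+mₖ₊₁)/dₖ₊₁⌋:
  k=1: m=8, d=2, a=8
  k=2: m=8, d=1, a=16
d=1 and a=2a₀=16 at k=2, so the next step gives (m, d) = (8, 2) again — its k=1 value — and the period has length 2.

[8; 8, 16]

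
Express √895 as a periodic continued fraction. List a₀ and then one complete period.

a₀ = ⌊√895⌋ = 29.
With m₀=0, d₀=1 and mₖ₊₁ = dₖaₖ − mₖ, dₖ₊₁ = (n − mₖ₊₁²)/dₖ, aₖ₊₁ = ⌊(a₀+mₖ₊₁)/dₖ₊₁⌋:
  k=1: m=29, d=54, a=1
  k=2: m=25, d=5, a=10
  k=3: m=25, d=54, a=1
  k=4: m=29, d=1, a=58
d=1 and a=2a₀=58 at k=4, so the next step gives (m, d) = (29, 54) again — its k=1 value — and the period has length 4.

[29; 1, 10, 1, 58]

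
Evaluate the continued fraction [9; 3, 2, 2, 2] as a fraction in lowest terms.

381/41

Using pₖ = aₖpₖ₋₁ + pₖ₋₂ and qₖ = aₖqₖ₋₁ + qₖ₋₂:
  k=0: a=9, p=9, q=1
  k=1: a=3, p=28, q=3
  k=2: a=2, p=65, q=7
  k=3: a=2, p=158, q=17
  k=4: a=2, p=381, q=41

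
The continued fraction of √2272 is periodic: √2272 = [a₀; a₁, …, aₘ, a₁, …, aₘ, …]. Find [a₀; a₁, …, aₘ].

a₀ = ⌊√2272⌋ = 47.

[47; 1, 1, 1, 94]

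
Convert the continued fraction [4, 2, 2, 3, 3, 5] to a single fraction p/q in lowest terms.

1310/297

Using pₖ = aₖpₖ₋₁ + pₖ₋₂ and qₖ = aₖqₖ₋₁ + qₖ₋₂:
  k=0: a=4, p=4, q=1
  k=1: a=2, p=9, q=2
  k=2: a=2, p=22, q=5
  k=3: a=3, p=75, q=17
  k=4: a=3, p=247, q=56
  k=5: a=5, p=1310, q=297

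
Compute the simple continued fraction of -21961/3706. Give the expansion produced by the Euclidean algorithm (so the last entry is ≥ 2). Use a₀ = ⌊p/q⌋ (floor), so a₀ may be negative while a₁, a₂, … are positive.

-21961 = -6×3706 + 275
3706 = 13×275 + 131
275 = 2×131 + 13
131 = 10×13 + 1
13 = 13×1 + 0  (stop)
So -21961/3706 = [-6; 13, 2, 10, 13].

[-6; 13, 2, 10, 13]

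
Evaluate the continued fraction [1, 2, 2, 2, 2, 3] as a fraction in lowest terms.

Fold from the inside: start with 3/1.
  2 + 1/3 = 7/3
  2 + 3/7 = 17/7
  2 + 7/17 = 41/17
  2 + 17/41 = 99/41
  1 + 41/99 = 140/99

140/99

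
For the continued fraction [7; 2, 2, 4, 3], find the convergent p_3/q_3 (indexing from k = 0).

163/22

Using pₖ = aₖpₖ₋₁ + pₖ₋₂, qₖ = aₖqₖ₋₁ + qₖ₋₂ (with p₋₁=1, p₋₂=0, q₋₁=0, q₋₂=1):
  k=0: a=7, p=7, q=1
  k=1: a=2, p=15, q=2
  k=2: a=2, p=37, q=5
  k=3: a=4, p=163, q=22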